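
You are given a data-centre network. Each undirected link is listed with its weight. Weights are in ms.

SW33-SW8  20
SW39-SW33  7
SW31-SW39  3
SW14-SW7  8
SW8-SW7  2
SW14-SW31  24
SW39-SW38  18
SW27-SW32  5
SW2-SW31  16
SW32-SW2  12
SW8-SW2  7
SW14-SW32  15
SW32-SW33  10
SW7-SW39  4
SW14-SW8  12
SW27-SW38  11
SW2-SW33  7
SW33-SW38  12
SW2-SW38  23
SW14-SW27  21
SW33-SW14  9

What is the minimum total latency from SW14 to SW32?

Enumerating some paths:
SW14 - SW33 - SW32: 9+10 = 19
SW14 - SW32: 15 = 15
Cheapest is SW14 - SW32 at 15 ms.

15 ms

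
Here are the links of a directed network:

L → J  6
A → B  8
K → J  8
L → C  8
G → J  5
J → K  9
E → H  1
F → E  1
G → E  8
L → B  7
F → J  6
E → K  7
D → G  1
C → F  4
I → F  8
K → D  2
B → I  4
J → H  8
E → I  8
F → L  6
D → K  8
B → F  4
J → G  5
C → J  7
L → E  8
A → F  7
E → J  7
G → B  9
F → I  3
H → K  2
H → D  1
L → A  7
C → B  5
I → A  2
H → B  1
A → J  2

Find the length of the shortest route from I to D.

Running Dijkstra from I:
I: 0
A: 2  (via I)
J: 4  (via A)
F: 8  (via I)
E: 9  (via F)
G: 9  (via J)
B: 10  (via A)
H: 10  (via E)
D: 11  (via H)
Shortest route: I → F → E → H → D = 11.

11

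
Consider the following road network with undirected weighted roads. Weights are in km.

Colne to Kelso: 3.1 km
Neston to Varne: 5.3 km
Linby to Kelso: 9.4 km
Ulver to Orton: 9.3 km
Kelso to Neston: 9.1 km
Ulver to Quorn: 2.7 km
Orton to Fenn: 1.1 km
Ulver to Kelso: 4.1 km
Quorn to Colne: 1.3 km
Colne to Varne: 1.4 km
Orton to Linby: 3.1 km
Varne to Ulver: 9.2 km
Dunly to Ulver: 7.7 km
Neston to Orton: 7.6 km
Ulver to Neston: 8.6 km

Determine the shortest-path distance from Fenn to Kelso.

Settle nodes by increasing distance from Fenn:
Fenn: 0
Orton: 1.1  (via Fenn)
Linby: 4.2  (via Orton)
Neston: 8.7  (via Orton)
Ulver: 10.4  (via Orton)
Quorn: 13.1  (via Ulver)
Kelso: 13.6  (via Linby)
Shortest route: Fenn–Orton–Linby–Kelso = 13.6 km.

13.6 km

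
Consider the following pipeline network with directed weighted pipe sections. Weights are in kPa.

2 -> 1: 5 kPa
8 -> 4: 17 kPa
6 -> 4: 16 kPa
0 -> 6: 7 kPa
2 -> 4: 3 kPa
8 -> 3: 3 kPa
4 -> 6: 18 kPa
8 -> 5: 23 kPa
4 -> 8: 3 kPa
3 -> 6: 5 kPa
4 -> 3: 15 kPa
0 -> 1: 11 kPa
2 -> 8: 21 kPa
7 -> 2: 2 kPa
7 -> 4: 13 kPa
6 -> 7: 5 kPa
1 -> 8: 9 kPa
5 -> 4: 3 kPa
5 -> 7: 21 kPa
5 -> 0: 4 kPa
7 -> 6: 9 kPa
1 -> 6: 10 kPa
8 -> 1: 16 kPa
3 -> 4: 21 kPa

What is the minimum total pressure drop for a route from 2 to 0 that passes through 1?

Best 2 to 1: 2 → 1 costing 5
Shortest 1→0: 1 → 8 → 5 → 0 = 36
Total via 1: 5 + 36 = 41 kPa.

41 kPa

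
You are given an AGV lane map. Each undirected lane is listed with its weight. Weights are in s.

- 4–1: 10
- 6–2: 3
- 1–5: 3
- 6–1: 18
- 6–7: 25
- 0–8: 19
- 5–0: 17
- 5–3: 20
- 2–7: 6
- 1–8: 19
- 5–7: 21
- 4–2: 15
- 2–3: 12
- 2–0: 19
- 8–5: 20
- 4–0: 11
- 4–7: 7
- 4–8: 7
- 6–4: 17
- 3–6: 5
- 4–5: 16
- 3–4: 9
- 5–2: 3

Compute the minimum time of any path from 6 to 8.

Shortest distances from 6:
6: 0
2: 3  (via 6)
3: 5  (via 6)
5: 6  (via 2)
1: 9  (via 5)
7: 9  (via 2)
4: 14  (via 3)
8: 21  (via 4)
Shortest route: 6 → 3 → 4 → 8 = 21 s.

21 s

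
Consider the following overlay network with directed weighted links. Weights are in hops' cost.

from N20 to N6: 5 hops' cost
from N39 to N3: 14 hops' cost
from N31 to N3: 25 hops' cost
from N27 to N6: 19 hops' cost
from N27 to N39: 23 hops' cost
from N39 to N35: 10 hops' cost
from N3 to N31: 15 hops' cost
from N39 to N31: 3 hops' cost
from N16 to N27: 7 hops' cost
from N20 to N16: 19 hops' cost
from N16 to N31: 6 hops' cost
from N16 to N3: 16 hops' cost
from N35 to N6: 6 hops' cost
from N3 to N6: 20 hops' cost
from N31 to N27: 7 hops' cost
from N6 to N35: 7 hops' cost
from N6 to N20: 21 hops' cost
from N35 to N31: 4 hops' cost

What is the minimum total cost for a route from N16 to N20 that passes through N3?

57 hops' cost

Best N16 to N3: N16 → N3 costing 16
Best N3 to N20: N3 → N6 → N20 costing 41
Total via N3: 16 + 41 = 57 hops' cost.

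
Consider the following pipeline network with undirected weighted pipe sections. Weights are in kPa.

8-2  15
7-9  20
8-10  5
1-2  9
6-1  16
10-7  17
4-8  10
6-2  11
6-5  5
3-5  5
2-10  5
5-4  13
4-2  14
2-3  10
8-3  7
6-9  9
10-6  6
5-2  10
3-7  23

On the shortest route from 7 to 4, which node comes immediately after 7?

Enumerating some paths:
7 → 10 → 8 → 4: 17+5+10 = 32
7 → 10 → 2 → 4: 17+5+14 = 36
The minimum is 32 kPa via 7 → 10 → 8 → 4.
So from 7 the first move is to 10.

10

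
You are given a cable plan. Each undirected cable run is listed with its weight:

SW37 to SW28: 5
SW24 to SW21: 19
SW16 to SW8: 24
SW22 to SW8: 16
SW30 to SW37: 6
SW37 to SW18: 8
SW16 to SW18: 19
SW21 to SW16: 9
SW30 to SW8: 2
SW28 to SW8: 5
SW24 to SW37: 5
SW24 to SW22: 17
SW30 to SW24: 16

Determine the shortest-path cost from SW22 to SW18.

Candidate routes:
SW22 → SW24 → SW30 → SW37 → SW18: 17+16+6+8 = 47
SW22 → SW8 → SW28 → SW37 → SW18: 16+5+5+8 = 34
SW22 → SW8 → SW30 → SW37 → SW18: 16+2+6+8 = 32
SW22 → SW24 → SW37 → SW18: 17+5+8 = 30
The minimum is 30 via SW22 → SW24 → SW37 → SW18.

30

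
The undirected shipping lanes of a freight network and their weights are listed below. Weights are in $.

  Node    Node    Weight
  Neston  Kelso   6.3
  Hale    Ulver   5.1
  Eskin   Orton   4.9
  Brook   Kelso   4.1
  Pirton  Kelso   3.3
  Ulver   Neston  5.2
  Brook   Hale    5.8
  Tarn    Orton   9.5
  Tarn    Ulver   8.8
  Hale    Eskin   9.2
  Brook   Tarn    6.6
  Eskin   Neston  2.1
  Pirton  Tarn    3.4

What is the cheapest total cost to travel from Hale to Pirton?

Compare a few routes:
Hale–Brook–Kelso–Pirton: 5.8+4.1+3.3 = 13.2
Hale–Brook–Tarn–Pirton: 5.8+6.6+3.4 = 15.8
Cheapest is Hale–Brook–Kelso–Pirton at $13.2.

$13.2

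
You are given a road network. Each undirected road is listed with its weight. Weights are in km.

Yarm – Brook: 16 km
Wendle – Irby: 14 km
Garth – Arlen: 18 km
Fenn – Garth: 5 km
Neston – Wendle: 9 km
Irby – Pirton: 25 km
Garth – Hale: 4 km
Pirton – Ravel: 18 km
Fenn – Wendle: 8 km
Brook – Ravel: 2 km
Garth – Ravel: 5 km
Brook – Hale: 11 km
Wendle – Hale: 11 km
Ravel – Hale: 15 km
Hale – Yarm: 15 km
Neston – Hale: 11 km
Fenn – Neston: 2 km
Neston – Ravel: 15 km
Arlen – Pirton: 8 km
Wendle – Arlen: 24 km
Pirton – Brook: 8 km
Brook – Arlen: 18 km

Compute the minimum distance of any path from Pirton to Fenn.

20 km

Enumerating some paths:
Pirton - Brook - Ravel - Garth - Fenn: 8+2+5+5 = 20
Pirton - Ravel - Garth - Fenn: 18+5+5 = 28
Pirton - Brook - Ravel - Neston - Fenn: 8+2+15+2 = 27
Cheapest is Pirton - Brook - Ravel - Garth - Fenn at 20 km.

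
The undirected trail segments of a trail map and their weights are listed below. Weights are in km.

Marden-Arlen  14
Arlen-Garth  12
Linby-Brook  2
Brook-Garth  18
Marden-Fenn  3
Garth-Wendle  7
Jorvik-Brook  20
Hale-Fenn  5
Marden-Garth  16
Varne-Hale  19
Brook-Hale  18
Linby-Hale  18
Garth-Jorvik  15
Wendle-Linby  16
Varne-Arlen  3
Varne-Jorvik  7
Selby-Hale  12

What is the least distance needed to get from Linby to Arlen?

Settle nodes by increasing distance from Linby:
Linby: 0
Brook: 2  (via Linby)
Wendle: 16  (via Linby)
Hale: 18  (via Linby)
Garth: 20  (via Brook)
Jorvik: 22  (via Brook)
Fenn: 23  (via Hale)
Marden: 26  (via Fenn)
Varne: 29  (via Jorvik)
Selby: 30  (via Hale)
Arlen: 32  (via Garth)
Shortest route: Linby–Brook–Garth–Arlen = 32 km.

32 km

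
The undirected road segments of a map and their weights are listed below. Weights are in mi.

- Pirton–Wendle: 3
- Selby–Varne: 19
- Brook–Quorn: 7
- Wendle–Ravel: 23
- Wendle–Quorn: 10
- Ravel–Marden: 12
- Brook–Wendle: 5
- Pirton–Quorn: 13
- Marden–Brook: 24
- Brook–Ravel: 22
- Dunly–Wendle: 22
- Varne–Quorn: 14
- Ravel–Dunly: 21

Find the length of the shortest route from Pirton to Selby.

46 mi

Running Dijkstra from Pirton:
Pirton: 0
Wendle: 3  (via Pirton)
Brook: 8  (via Wendle)
Quorn: 13  (via Pirton)
Dunly: 25  (via Wendle)
Ravel: 26  (via Wendle)
Varne: 27  (via Quorn)
Marden: 32  (via Brook)
Selby: 46  (via Varne)
Shortest route: Pirton → Quorn → Varne → Selby = 46 mi.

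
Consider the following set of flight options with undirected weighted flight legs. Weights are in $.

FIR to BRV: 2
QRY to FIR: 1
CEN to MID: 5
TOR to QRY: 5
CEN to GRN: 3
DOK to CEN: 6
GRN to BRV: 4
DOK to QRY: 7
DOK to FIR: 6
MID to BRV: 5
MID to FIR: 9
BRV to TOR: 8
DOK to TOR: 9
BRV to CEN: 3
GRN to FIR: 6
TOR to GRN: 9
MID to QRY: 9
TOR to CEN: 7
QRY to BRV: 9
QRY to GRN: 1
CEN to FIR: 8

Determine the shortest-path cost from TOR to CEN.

$7

Shortest distances from TOR:
TOR: 0
QRY: 5  (via TOR)
FIR: 6  (via QRY)
GRN: 6  (via QRY)
CEN: 7  (via TOR)
Shortest route: TOR → CEN = $7.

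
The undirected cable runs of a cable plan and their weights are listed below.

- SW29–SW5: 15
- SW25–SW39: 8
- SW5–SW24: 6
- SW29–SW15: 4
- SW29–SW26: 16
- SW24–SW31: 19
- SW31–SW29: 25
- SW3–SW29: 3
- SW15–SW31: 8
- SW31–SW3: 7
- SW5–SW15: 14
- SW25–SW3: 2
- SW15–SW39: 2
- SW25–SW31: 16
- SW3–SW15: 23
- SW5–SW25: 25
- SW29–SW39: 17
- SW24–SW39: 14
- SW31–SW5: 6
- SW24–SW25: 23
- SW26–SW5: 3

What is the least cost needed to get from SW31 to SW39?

10

Running Dijkstra from SW31:
SW31: 0
SW5: 6  (via SW31)
SW3: 7  (via SW31)
SW15: 8  (via SW31)
SW26: 9  (via SW5)
SW25: 9  (via SW3)
SW29: 10  (via SW3)
SW39: 10  (via SW15)
Shortest route: SW31–SW15–SW39 = 10.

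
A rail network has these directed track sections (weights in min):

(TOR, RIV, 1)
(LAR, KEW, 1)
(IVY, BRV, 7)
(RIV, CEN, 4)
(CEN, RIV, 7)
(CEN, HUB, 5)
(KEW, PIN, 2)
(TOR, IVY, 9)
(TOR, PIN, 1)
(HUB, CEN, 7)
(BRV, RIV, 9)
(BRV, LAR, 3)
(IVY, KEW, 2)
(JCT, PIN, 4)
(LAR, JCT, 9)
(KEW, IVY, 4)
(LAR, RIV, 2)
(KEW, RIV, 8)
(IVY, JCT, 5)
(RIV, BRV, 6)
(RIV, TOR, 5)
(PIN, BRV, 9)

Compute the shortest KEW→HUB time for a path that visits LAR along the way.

25 min

Best KEW to LAR: KEW → PIN → BRV → LAR costing 14
Best LAR to HUB: LAR → RIV → CEN → HUB costing 11
Total via LAR: 14 + 11 = 25 min.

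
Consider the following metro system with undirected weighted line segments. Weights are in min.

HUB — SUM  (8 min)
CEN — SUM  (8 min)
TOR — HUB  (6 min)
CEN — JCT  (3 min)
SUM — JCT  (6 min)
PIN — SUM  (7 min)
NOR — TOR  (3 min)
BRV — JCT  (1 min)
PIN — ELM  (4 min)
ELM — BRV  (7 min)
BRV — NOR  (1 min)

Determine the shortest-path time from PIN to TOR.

Settle nodes by increasing distance from PIN:
PIN: 0
ELM: 4  (via PIN)
SUM: 7  (via PIN)
BRV: 11  (via ELM)
NOR: 12  (via BRV)
JCT: 12  (via BRV)
CEN: 15  (via SUM)
TOR: 15  (via NOR)
Shortest route: PIN–ELM–BRV–NOR–TOR = 15 min.

15 min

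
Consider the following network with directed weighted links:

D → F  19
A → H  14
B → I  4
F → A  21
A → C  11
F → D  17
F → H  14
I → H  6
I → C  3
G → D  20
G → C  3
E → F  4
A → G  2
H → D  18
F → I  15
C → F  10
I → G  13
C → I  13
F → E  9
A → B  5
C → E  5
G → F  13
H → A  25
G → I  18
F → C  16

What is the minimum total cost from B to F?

Enumerating some paths:
B–I–C–F: 4+3+10 = 17
B–I–C–E–F: 4+3+5+4 = 16
The minimum is 16 via B–I–C–E–F.

16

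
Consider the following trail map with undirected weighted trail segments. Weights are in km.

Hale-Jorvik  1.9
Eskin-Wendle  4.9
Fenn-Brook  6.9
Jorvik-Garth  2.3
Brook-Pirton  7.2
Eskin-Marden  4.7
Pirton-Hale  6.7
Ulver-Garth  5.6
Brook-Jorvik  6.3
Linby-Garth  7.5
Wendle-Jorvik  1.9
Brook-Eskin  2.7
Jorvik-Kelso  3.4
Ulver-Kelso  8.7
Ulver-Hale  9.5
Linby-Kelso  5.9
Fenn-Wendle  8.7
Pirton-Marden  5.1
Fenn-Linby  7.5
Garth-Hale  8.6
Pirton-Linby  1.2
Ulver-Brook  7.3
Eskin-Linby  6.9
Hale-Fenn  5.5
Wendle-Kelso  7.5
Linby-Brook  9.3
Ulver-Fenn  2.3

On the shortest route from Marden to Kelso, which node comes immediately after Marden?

Pirton

Compare a few routes:
Marden–Pirton–Linby–Kelso: 5.1+1.2+5.9 = 12.2
Marden–Eskin–Wendle–Jorvik–Kelso: 4.7+4.9+1.9+3.4 = 14.9
The minimum is 12.2 km via Marden–Pirton–Linby–Kelso.
So from Marden the first move is to Pirton.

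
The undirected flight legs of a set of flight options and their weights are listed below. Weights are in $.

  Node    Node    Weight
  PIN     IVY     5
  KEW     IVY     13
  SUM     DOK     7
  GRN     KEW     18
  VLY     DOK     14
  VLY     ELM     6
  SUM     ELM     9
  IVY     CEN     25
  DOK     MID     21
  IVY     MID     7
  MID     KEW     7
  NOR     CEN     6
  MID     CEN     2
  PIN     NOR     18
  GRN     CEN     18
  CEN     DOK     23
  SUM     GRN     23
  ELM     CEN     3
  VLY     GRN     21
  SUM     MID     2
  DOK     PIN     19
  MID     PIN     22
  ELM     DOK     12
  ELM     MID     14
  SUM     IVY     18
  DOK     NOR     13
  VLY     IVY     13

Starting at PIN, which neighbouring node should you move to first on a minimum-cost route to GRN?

IVY

Enumerating some paths:
PIN → IVY → KEW → GRN: 5+13+18 = 36
PIN → IVY → MID → CEN → GRN: 5+7+2+18 = 32
The minimum is $32 via PIN → IVY → MID → CEN → GRN.
So from PIN the first move is to IVY.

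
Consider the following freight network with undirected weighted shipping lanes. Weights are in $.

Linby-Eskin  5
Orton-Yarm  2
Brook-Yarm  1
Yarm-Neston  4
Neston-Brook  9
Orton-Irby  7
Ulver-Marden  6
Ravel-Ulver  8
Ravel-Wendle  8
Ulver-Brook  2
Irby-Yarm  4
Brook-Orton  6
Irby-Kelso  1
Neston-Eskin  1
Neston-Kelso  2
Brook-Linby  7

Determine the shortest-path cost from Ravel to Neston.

Enumerating some paths:
Ravel → Ulver → Brook → Yarm → Neston: 8+2+1+4 = 15
Ravel → Ulver → Brook → Neston: 8+2+9 = 19
Ravel → Ulver → Brook → Yarm → Irby → Kelso → Neston: 8+2+1+4+1+2 = 18
The minimum is $15 via Ravel → Ulver → Brook → Yarm → Neston.

$15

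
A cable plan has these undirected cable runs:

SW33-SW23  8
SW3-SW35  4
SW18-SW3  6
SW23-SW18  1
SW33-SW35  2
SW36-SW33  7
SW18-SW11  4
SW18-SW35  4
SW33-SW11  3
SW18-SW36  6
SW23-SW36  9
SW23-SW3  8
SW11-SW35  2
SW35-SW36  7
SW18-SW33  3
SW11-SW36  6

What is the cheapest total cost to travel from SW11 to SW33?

Candidate routes:
SW11 → SW35 → SW33: 2+2 = 4
SW11 → SW18 → SW33: 4+3 = 7
SW11 → SW33: 3 = 3
Cheapest is SW11 → SW33 at 3.

3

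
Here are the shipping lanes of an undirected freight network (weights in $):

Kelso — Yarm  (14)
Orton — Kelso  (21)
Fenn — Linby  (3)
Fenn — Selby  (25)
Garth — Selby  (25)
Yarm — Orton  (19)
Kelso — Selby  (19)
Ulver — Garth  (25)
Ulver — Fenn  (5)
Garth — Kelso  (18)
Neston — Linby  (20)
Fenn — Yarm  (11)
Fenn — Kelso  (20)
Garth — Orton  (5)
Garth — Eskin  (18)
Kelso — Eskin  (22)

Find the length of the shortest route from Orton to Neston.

$53

Candidate routes:
Orton - Yarm - Fenn - Linby - Neston: 19+11+3+20 = 53
Orton - Garth - Ulver - Fenn - Linby - Neston: 5+25+5+3+20 = 58
Cheapest is Orton - Yarm - Fenn - Linby - Neston at $53.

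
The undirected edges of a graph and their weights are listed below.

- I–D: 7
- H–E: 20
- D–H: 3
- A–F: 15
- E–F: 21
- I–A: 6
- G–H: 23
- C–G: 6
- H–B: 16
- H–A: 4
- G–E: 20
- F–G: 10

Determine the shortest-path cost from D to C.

32

Settle nodes by increasing distance from D:
D: 0
H: 3  (via D)
A: 7  (via H)
I: 7  (via D)
B: 19  (via H)
F: 22  (via A)
E: 23  (via H)
G: 26  (via H)
C: 32  (via G)
Shortest route: D–H–G–C = 32.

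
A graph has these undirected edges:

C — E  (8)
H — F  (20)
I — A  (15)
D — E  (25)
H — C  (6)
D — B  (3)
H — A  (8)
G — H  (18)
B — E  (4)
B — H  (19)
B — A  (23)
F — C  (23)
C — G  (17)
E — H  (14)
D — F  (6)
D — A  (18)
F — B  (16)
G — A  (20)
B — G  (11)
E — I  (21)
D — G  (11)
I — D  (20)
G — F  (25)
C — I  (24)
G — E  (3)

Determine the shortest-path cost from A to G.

20

Running Dijkstra from A:
A: 0
H: 8  (via A)
C: 14  (via H)
I: 15  (via A)
D: 18  (via A)
G: 20  (via A)
Shortest route: A–G = 20.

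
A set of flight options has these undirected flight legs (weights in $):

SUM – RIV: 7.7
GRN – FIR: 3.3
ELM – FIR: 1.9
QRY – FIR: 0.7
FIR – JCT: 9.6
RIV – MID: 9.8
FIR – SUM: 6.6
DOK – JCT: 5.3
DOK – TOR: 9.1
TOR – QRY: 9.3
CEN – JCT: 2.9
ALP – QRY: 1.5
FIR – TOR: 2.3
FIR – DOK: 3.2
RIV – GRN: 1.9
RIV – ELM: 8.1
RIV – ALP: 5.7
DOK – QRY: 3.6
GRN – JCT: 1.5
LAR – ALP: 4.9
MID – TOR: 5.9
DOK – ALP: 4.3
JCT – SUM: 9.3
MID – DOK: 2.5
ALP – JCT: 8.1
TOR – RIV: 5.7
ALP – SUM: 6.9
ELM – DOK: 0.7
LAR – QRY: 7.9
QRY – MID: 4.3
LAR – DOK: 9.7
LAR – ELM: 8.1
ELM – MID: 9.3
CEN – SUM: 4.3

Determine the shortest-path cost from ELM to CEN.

Settle nodes by increasing distance from ELM:
ELM: 0
DOK: 0.7  (via ELM)
FIR: 1.9  (via ELM)
QRY: 2.6  (via FIR)
MID: 3.2  (via DOK)
ALP: 4.1  (via QRY)
TOR: 4.2  (via FIR)
GRN: 5.2  (via FIR)
JCT: 6  (via DOK)
RIV: 7.1  (via GRN)
LAR: 8.1  (via ELM)
SUM: 8.5  (via FIR)
CEN: 8.9  (via JCT)
Shortest route: ELM → DOK → JCT → CEN = $8.9.

$8.9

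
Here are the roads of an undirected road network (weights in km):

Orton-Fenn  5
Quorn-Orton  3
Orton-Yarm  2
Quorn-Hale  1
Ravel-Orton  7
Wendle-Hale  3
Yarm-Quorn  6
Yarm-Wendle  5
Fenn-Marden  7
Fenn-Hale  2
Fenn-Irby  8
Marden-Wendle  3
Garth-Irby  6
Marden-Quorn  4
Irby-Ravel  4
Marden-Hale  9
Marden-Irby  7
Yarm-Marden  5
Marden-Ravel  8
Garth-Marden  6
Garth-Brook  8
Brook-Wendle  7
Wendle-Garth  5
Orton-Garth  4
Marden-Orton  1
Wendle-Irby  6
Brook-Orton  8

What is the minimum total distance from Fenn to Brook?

Candidate routes:
Fenn → Hale → Wendle → Brook: 2+3+7 = 12
Fenn → Orton → Brook: 5+8 = 13
The minimum is 12 km via Fenn → Hale → Wendle → Brook.

12 km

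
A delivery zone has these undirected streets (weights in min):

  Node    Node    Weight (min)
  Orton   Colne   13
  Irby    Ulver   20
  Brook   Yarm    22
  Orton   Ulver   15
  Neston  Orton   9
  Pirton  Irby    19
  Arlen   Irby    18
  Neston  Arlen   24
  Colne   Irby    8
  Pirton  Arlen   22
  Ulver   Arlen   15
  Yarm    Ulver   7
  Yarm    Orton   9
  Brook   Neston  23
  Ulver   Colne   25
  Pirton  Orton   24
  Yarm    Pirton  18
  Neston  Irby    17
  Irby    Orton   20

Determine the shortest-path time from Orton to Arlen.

30 min

Candidate routes:
Orton → Ulver → Arlen: 15+15 = 30
Orton → Yarm → Ulver → Arlen: 9+7+15 = 31
Cheapest is Orton → Ulver → Arlen at 30 min.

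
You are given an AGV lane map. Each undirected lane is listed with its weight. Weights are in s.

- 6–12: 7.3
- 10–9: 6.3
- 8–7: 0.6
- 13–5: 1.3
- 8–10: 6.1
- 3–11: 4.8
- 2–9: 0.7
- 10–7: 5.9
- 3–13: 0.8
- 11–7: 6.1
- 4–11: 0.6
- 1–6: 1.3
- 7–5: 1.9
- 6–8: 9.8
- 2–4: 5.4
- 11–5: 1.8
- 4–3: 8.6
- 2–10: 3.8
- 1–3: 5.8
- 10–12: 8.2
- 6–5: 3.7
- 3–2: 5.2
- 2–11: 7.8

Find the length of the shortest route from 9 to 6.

11.7 s

Running Dijkstra from 9:
9: 0
2: 0.7  (via 9)
10: 4.5  (via 2)
3: 5.9  (via 2)
4: 6.1  (via 2)
11: 6.7  (via 4)
13: 6.7  (via 3)
5: 8  (via 13)
7: 9.9  (via 5)
8: 10.5  (via 7)
1: 11.7  (via 3)
6: 11.7  (via 5)
Shortest route: 9–2–3–13–5–6 = 11.7 s.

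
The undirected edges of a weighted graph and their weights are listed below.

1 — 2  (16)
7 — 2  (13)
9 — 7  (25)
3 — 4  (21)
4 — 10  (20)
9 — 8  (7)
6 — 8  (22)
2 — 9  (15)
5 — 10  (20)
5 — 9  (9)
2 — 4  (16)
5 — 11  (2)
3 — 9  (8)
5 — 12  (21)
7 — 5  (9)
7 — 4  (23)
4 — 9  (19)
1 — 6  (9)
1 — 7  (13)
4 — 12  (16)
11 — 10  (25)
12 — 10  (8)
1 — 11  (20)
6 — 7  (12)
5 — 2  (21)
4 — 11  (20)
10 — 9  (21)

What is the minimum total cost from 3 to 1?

39

Running Dijkstra from 3:
3: 0
9: 8  (via 3)
8: 15  (via 9)
5: 17  (via 9)
11: 19  (via 5)
4: 21  (via 3)
2: 23  (via 9)
7: 26  (via 5)
10: 29  (via 9)
6: 37  (via 8)
12: 37  (via 4)
1: 39  (via 11)
Shortest route: 3 → 9 → 5 → 11 → 1 = 39.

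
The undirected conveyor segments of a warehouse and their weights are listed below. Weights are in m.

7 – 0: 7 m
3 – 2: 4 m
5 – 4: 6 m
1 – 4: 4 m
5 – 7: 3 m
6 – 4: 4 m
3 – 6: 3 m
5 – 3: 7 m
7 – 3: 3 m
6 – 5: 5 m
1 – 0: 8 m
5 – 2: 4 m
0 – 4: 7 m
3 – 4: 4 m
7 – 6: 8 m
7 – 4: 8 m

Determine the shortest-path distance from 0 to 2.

Settle nodes by increasing distance from 0:
0: 0
4: 7  (via 0)
7: 7  (via 0)
1: 8  (via 0)
3: 10  (via 7)
5: 10  (via 7)
6: 11  (via 4)
2: 14  (via 3)
Shortest route: 0 → 7 → 3 → 2 = 14 m.

14 m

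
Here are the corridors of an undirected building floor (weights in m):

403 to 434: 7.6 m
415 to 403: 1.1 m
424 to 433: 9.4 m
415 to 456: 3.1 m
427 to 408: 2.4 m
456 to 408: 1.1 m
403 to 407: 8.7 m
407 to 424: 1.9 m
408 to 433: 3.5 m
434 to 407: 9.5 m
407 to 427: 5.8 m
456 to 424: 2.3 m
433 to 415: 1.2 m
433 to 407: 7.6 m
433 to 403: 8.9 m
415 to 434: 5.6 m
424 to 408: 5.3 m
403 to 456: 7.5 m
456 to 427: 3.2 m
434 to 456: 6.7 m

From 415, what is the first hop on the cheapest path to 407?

Enumerating some paths:
415–433–407: 1.2+7.6 = 8.8
415–456–424–407: 3.1+2.3+1.9 = 7.3
The minimum is 7.3 m via 415–456–424–407.
So from 415 the first move is to 456.

456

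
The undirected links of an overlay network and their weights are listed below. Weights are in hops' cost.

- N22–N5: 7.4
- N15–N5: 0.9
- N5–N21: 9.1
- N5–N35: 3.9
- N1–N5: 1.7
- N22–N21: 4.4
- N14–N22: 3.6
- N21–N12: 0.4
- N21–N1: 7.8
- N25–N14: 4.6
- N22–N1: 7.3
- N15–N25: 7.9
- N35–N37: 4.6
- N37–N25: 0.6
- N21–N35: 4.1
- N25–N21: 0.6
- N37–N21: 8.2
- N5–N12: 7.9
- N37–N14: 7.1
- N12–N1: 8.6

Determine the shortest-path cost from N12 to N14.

Candidate routes:
N12 → N21 → N22 → N14: 0.4+4.4+3.6 = 8.4
N12 → N21 → N25 → N37 → N14: 0.4+0.6+0.6+7.1 = 8.7
N12 → N21 → N25 → N14: 0.4+0.6+4.6 = 5.6
N12 → N21 → N37 → N25 → N14: 0.4+8.2+0.6+4.6 = 13.8
Cheapest is N12 → N21 → N25 → N14 at 5.6 hops' cost.

5.6 hops' cost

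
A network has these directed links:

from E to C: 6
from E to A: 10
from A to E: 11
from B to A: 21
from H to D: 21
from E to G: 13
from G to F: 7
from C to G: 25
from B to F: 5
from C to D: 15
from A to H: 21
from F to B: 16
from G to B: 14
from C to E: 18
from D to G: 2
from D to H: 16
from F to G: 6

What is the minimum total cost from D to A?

37

Candidate routes:
D - G - B - A: 2+14+21 = 37
D - G - F - B - A: 2+7+16+21 = 46
Cheapest is D - G - B - A at 37.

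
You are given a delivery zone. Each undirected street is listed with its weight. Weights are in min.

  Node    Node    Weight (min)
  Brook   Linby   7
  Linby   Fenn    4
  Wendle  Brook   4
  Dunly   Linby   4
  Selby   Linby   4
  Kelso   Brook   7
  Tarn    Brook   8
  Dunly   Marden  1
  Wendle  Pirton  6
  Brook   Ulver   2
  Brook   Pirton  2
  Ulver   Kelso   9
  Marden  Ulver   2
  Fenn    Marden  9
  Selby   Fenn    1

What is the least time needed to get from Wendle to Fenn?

15 min

Running Dijkstra from Wendle:
Wendle: 0
Brook: 4  (via Wendle)
Pirton: 6  (via Wendle)
Ulver: 6  (via Brook)
Marden: 8  (via Ulver)
Dunly: 9  (via Marden)
Linby: 11  (via Brook)
Kelso: 11  (via Brook)
Tarn: 12  (via Brook)
Selby: 15  (via Linby)
Fenn: 15  (via Linby)
Shortest route: Wendle → Brook → Linby → Fenn = 15 min.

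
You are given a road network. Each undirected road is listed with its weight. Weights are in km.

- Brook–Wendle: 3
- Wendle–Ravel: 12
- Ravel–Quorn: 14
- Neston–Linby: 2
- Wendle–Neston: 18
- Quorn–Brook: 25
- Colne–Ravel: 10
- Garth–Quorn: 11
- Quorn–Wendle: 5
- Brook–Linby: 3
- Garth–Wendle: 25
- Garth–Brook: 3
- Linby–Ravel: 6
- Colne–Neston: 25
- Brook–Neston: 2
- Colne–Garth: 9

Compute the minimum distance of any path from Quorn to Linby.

Running Dijkstra from Quorn:
Quorn: 0
Wendle: 5  (via Quorn)
Brook: 8  (via Wendle)
Neston: 10  (via Brook)
Linby: 11  (via Brook)
Shortest route: Quorn → Wendle → Brook → Linby = 11 km.

11 km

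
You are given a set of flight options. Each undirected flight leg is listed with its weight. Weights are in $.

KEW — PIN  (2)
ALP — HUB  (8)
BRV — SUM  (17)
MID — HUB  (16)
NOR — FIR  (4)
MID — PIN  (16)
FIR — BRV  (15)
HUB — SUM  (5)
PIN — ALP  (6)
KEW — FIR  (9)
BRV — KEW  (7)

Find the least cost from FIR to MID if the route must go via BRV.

$40

Shortest FIR→BRV: FIR → BRV = 15
Best BRV to MID: BRV → KEW → PIN → MID costing 25
Total via BRV: 15 + 25 = $40.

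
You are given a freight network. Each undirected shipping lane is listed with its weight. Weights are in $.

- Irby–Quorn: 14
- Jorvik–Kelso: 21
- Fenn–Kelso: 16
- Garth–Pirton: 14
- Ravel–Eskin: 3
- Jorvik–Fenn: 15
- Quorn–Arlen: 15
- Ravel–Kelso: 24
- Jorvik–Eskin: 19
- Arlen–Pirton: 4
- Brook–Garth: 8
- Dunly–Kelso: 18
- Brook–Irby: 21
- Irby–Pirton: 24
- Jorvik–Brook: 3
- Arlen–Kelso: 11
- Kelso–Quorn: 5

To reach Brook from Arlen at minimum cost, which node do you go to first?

Pirton

Candidate routes:
Arlen–Kelso–Jorvik–Brook: 11+21+3 = 35
Arlen–Pirton–Garth–Brook: 4+14+8 = 26
Arlen–Quorn–Kelso–Jorvik–Brook: 15+5+21+3 = 44
The minimum is $26 via Arlen–Pirton–Garth–Brook.
So from Arlen the first move is to Pirton.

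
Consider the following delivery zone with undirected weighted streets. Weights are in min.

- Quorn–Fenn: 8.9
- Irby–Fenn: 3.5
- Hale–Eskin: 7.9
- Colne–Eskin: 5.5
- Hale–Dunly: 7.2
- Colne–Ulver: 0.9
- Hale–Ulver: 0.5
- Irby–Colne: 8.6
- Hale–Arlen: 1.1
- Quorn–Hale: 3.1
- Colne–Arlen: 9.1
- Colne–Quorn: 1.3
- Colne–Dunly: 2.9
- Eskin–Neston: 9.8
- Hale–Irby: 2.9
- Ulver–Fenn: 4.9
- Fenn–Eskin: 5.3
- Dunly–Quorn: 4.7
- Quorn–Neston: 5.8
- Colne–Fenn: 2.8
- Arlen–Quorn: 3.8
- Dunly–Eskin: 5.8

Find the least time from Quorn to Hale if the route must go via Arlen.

4.9 min

Shortest Quorn→Arlen: Quorn–Arlen = 3.8
Shortest Arlen→Hale: Arlen–Hale = 1.1
Total via Arlen: 3.8 + 1.1 = 4.9 min.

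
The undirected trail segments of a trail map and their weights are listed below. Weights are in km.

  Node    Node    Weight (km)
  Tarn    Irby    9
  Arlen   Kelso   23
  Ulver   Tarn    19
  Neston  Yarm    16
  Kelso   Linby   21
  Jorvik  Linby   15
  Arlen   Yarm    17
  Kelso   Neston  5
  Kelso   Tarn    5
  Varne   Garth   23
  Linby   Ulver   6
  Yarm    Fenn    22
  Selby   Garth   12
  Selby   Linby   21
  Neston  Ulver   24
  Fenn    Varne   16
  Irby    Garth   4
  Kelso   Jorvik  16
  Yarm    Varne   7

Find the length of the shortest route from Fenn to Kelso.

Running Dijkstra from Fenn:
Fenn: 0
Varne: 16  (via Fenn)
Yarm: 22  (via Fenn)
Neston: 38  (via Yarm)
Garth: 39  (via Varne)
Arlen: 39  (via Yarm)
Kelso: 43  (via Neston)
Shortest route: Fenn → Yarm → Neston → Kelso = 43 km.

43 km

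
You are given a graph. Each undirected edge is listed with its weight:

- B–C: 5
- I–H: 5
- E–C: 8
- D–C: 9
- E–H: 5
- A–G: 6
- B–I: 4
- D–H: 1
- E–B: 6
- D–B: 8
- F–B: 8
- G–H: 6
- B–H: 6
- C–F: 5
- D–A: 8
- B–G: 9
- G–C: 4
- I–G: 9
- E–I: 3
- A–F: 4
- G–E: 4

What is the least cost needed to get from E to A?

10

Running Dijkstra from E:
E: 0
I: 3  (via E)
G: 4  (via E)
H: 5  (via E)
B: 6  (via E)
D: 6  (via H)
C: 8  (via E)
A: 10  (via G)
Shortest route: E–G–A = 10.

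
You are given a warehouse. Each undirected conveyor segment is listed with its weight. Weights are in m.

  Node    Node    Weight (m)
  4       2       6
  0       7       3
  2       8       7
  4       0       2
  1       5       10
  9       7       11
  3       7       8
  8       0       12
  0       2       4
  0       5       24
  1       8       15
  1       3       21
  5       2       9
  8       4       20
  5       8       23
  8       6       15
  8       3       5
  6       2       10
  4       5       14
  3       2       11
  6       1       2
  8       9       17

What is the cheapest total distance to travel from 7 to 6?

Candidate routes:
7–0–2–6: 3+4+10 = 17
7–0–4–2–6: 3+2+6+10 = 21
The minimum is 17 m via 7–0–2–6.

17 m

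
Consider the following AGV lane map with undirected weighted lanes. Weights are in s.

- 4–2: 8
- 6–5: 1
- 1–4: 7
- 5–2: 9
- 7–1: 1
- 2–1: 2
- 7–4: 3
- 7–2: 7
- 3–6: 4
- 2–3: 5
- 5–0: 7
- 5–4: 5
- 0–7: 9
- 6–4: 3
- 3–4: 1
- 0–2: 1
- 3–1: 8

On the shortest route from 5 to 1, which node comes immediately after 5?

Compare a few routes:
5 - 6 - 4 - 7 - 1: 1+3+3+1 = 8
5 - 6 - 3 - 4 - 7 - 1: 1+4+1+3+1 = 10
5 - 4 - 7 - 1: 5+3+1 = 9
The minimum is 8 s via 5 - 6 - 4 - 7 - 1.
So from 5 the first move is to 6.

6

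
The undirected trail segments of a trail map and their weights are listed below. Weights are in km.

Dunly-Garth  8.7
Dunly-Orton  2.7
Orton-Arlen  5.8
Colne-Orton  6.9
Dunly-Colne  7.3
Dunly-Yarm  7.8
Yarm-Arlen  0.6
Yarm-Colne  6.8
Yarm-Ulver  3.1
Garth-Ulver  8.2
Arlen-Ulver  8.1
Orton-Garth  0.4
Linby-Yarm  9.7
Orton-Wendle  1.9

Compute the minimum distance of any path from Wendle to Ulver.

Shortest distances from Wendle:
Wendle: 0
Orton: 1.9  (via Wendle)
Garth: 2.3  (via Orton)
Dunly: 4.6  (via Orton)
Arlen: 7.7  (via Orton)
Yarm: 8.3  (via Arlen)
Colne: 8.8  (via Orton)
Ulver: 10.5  (via Garth)
Shortest route: Wendle → Orton → Garth → Ulver = 10.5 km.

10.5 km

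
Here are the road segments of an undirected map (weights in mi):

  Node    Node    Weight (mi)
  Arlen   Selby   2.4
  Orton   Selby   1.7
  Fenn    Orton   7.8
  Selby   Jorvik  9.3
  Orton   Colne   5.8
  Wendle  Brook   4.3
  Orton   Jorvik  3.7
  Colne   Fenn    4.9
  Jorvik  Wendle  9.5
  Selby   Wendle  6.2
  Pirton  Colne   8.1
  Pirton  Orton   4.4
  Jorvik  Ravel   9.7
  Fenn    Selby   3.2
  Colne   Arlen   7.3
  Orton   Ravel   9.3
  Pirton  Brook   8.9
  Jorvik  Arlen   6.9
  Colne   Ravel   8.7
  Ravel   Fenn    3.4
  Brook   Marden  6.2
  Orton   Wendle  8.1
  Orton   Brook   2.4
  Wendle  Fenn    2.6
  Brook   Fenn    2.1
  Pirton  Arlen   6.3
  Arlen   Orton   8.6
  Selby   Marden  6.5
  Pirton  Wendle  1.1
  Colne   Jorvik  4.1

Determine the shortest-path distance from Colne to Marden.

Shortest distances from Colne:
Colne: 0
Jorvik: 4.1  (via Colne)
Fenn: 4.9  (via Colne)
Orton: 5.8  (via Colne)
Brook: 7  (via Fenn)
Arlen: 7.3  (via Colne)
Wendle: 7.5  (via Fenn)
Selby: 7.5  (via Orton)
Pirton: 8.1  (via Colne)
Ravel: 8.3  (via Fenn)
Marden: 13.2  (via Brook)
Shortest route: Colne–Fenn–Brook–Marden = 13.2 mi.

13.2 mi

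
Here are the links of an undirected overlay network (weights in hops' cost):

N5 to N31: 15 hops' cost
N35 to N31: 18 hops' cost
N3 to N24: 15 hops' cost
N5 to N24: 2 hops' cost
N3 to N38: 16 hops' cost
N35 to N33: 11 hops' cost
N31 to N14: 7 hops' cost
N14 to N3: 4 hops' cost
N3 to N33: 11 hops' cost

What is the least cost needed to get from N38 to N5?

Candidate routes:
N38–N3–N14–N31–N5: 16+4+7+15 = 42
N38–N3–N24–N5: 16+15+2 = 33
The minimum is 33 hops' cost via N38–N3–N24–N5.

33 hops' cost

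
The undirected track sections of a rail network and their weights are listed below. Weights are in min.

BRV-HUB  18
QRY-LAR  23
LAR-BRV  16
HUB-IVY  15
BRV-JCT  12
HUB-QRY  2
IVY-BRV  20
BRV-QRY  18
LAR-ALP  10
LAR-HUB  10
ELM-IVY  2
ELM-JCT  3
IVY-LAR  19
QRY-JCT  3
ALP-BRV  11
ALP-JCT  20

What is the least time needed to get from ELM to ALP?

Compare a few routes:
ELM–JCT–ALP: 3+20 = 23
ELM–JCT–BRV–ALP: 3+12+11 = 26
The minimum is 23 min via ELM–JCT–ALP.

23 min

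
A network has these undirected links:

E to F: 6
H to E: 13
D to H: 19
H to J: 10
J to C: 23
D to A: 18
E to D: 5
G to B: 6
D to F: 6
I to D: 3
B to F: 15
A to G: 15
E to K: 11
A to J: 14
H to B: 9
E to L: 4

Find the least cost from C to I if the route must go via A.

Shortest C→A: C → J → A = 37
Shortest A→I: A → D → I = 21
Total via A: 37 + 21 = 58.

58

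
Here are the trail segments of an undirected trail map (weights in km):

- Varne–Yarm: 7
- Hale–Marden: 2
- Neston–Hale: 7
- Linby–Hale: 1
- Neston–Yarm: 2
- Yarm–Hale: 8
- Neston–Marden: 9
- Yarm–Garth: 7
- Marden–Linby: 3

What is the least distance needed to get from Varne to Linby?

Shortest distances from Varne:
Varne: 0
Yarm: 7  (via Varne)
Neston: 9  (via Yarm)
Garth: 14  (via Yarm)
Hale: 15  (via Yarm)
Linby: 16  (via Hale)
Shortest route: Varne–Yarm–Hale–Linby = 16 km.

16 km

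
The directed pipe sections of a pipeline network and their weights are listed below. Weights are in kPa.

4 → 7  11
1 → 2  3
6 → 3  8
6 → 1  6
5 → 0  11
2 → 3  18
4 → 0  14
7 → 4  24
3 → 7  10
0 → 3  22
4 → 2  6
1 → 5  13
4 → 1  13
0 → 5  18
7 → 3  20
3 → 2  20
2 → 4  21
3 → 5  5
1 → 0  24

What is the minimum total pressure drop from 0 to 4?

56 kPa

Candidate routes:
0 - 3 - 7 - 4: 22+10+24 = 56
0 - 3 - 2 - 4: 22+20+21 = 63
The minimum is 56 kPa via 0 - 3 - 7 - 4.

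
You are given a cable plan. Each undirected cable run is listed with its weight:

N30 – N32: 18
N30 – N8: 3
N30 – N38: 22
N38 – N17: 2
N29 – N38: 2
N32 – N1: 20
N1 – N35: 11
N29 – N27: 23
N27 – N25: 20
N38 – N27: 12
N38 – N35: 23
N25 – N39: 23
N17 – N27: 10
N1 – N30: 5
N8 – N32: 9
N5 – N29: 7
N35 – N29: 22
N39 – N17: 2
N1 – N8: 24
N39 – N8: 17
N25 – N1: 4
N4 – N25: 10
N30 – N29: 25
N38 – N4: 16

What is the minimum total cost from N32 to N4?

31

Candidate routes:
N32 - N8 - N30 - N1 - N25 - N4: 9+3+5+4+10 = 31
N32 - N1 - N25 - N4: 20+4+10 = 34
The minimum is 31 via N32 - N8 - N30 - N1 - N25 - N4.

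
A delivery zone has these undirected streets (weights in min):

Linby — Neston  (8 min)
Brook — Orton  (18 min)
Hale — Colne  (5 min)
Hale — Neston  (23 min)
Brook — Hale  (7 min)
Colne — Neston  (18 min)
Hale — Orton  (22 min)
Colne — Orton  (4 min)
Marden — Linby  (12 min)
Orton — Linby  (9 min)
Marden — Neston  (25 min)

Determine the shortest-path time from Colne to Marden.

Enumerating some paths:
Colne → Orton → Linby → Marden: 4+9+12 = 25
Colne → Neston → Linby → Marden: 18+8+12 = 38
Colne → Neston → Marden: 18+25 = 43
Colne → Orton → Linby → Neston → Marden: 4+9+8+25 = 46
The minimum is 25 min via Colne → Orton → Linby → Marden.

25 min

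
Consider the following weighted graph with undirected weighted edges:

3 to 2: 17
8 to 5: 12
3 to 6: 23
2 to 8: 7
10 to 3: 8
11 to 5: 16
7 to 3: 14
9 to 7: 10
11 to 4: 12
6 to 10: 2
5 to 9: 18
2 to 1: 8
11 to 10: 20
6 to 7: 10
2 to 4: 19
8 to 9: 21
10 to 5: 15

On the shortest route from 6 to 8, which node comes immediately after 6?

10

Candidate routes:
6–10–3–2–8: 2+8+17+7 = 34
6–10–5–8: 2+15+12 = 29
The minimum is 29 via 6–10–5–8.
So from 6 the first move is to 10.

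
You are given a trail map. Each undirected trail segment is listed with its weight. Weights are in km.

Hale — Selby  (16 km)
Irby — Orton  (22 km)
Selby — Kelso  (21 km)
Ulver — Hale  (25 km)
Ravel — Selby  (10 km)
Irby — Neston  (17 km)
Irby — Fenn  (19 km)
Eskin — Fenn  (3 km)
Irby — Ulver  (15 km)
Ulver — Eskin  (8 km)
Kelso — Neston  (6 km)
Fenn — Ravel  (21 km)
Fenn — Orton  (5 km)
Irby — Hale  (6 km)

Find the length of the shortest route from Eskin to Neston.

39 km

Enumerating some paths:
Eskin → Ulver → Irby → Neston: 8+15+17 = 40
Eskin → Fenn → Irby → Neston: 3+19+17 = 39
Cheapest is Eskin → Fenn → Irby → Neston at 39 km.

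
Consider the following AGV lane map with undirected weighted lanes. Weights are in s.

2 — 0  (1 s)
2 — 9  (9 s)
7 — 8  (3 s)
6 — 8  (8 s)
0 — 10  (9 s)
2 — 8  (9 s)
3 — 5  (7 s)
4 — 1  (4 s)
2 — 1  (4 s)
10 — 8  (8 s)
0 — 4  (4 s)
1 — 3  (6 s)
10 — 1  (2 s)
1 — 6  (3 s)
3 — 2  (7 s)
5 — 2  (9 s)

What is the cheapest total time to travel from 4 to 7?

17 s

Settle nodes by increasing distance from 4:
4: 0
0: 4  (via 4)
1: 4  (via 4)
2: 5  (via 0)
10: 6  (via 1)
6: 7  (via 1)
3: 10  (via 1)
5: 14  (via 2)
8: 14  (via 2)
9: 14  (via 2)
7: 17  (via 8)
Shortest route: 4–0–2–8–7 = 17 s.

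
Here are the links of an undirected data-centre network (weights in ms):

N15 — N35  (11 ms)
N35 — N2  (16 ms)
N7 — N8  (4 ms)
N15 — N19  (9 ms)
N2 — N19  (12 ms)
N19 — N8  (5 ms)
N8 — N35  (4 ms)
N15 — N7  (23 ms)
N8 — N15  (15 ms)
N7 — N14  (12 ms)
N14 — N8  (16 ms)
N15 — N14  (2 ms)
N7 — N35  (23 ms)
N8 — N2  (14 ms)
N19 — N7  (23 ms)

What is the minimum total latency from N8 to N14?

16 ms

Compare a few routes:
N8 → N15 → N14: 15+2 = 17
N8 → N14: 16 = 16
Cheapest is N8 → N14 at 16 ms.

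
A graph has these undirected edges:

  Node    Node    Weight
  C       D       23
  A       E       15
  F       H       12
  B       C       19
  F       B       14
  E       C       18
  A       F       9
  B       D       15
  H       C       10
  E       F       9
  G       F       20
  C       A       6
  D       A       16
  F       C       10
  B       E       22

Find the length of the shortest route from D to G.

45

Compare a few routes:
D - B - F - G: 15+14+20 = 49
D - A - C - F - G: 16+6+10+20 = 52
D - A - F - G: 16+9+20 = 45
The minimum is 45 via D - A - F - G.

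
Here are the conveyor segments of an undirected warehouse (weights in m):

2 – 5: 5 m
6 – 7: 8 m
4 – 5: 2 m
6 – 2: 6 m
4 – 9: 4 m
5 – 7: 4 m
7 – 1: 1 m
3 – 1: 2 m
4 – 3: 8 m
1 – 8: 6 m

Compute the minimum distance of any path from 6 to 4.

13 m

Shortest distances from 6:
6: 0
2: 6  (via 6)
7: 8  (via 6)
1: 9  (via 7)
3: 11  (via 1)
5: 11  (via 2)
4: 13  (via 5)
Shortest route: 6–2–5–4 = 13 m.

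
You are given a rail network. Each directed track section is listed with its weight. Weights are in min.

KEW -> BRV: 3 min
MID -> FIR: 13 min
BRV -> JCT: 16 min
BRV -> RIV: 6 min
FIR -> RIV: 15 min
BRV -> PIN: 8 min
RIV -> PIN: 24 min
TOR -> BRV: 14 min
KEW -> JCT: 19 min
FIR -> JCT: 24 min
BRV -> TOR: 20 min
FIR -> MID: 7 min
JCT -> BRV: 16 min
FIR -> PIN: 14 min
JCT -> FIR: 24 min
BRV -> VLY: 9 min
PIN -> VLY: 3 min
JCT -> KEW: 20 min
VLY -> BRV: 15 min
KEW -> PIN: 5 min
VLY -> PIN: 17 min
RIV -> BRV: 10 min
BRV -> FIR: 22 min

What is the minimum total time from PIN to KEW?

54 min

Enumerating some paths:
PIN - VLY - BRV - FIR - JCT - KEW: 3+15+22+24+20 = 84
PIN - VLY - BRV - JCT - KEW: 3+15+16+20 = 54
The minimum is 54 min via PIN - VLY - BRV - JCT - KEW.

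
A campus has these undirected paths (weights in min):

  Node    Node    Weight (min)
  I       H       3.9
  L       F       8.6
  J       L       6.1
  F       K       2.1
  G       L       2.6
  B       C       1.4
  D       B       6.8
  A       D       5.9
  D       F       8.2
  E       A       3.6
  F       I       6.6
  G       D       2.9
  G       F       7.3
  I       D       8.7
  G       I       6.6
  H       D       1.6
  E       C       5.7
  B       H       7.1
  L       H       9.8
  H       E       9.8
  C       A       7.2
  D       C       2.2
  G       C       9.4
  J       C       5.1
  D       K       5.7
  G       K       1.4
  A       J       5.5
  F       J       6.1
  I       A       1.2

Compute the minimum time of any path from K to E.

Settle nodes by increasing distance from K:
K: 0
G: 1.4  (via K)
F: 2.1  (via K)
L: 4  (via G)
D: 4.3  (via G)
H: 5.9  (via D)
C: 6.5  (via D)
B: 7.9  (via C)
I: 8  (via G)
J: 8.2  (via F)
A: 9.2  (via I)
E: 12.2  (via C)
Shortest route: K–G–D–C–E = 12.2 min.

12.2 min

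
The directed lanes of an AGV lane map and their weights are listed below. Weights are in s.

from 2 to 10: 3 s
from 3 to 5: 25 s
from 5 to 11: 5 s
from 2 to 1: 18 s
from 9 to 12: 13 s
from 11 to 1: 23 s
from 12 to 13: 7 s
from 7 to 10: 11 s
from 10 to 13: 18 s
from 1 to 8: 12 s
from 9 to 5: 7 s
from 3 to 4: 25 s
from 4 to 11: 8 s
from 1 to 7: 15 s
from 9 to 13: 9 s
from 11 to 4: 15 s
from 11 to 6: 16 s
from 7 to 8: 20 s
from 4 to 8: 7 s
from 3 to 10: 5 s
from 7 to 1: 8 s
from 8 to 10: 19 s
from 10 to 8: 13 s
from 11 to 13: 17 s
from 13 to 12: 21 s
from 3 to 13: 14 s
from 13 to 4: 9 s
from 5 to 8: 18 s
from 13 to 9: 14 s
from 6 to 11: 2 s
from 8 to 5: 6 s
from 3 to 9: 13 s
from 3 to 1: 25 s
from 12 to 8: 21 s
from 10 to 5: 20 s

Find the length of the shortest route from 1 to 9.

54 s

Enumerating some paths:
1–7–10–13–9: 15+11+18+14 = 58
1–8–5–11–13–9: 12+6+5+17+14 = 54
1–8–10–13–9: 12+19+18+14 = 63
The minimum is 54 s via 1–8–5–11–13–9.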